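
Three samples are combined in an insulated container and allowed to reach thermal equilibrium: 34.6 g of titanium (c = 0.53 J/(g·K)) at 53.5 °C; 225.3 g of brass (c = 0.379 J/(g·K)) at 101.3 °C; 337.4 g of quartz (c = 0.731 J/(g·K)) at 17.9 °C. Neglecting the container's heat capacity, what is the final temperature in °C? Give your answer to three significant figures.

Σ mᵢcᵢ(T − Tᵢ) = 0  ⇒  T = Σ mᵢcᵢTᵢ / Σ mᵢcᵢ
Σ mᵢcᵢ = 34.6×0.53 + 225.3×0.379 + 337.4×0.731 = 350.3661
Σ mᵢcᵢTᵢ = 18.338×53.5 + 85.3887×101.3 + 246.6394×17.9 = 14046
T = 14046 / 350.3661 = 40.09 °C

T_f = 40.1 °C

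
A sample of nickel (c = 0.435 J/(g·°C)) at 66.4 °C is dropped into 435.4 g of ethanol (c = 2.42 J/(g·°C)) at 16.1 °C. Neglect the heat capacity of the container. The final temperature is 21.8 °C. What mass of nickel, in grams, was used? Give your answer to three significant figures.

q_gained = (435.4 × 2.42) × (21.8 − 16.1) = 6006 J
q_lost = m × 0.435 × (66.4 − 21.8) = 19.401 m
m = 6006 / 19.401 = 310 g

m = 310 g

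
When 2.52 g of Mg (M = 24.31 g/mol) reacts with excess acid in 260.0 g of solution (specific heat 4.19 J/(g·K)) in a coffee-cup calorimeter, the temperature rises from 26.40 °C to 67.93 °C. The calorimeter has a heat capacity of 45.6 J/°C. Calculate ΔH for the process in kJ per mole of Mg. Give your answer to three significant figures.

|ΔT| = |67.93 − 26.40| = 41.53 °C
|q_surr| = (260.0 × 4.19 + 45.6) × 41.53 = 1135.0 × 41.53 = 47140 J
n(Mg) = 2.52 / 24.31 = 0.1037 mol
Temperature rose, so q_rxn = −|q_surr| = -47.14 kJ
ΔH = q_rxn / n = -454.6 kJ/mol

ΔH = -455 kJ/mol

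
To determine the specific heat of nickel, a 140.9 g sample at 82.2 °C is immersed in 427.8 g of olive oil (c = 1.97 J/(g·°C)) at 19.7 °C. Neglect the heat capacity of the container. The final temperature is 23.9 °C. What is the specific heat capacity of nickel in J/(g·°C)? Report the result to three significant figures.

q_gained = (427.8 × 1.97) × (23.9 − 19.7) = 3540 J
q_lost = 140.9 × c × (82.2 − 23.9) = 8214.47 c
Set equal: c = 3540 / 8214.47 = 0.431 J/(g·°C)

c = 0.431 J/(g·°C)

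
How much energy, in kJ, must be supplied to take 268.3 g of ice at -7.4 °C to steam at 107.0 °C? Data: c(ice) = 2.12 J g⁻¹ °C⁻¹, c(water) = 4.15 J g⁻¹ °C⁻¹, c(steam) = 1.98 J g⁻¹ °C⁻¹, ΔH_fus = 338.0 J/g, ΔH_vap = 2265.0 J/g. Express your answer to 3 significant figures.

q1 (heat ice -7.4→0.0 °C): 268.3 × 2.12 × 7.4 = 4209 J
q2 (melt at 0 °C): 268.3 × 338.0 = 90685 J
q3 (heat water 0.0→100.0 °C): 268.3 × 4.15 × 100.0 = 111345 J
q4 (vaporize at 100 °C): 268.3 × 2265.0 = 607700 J
q5 (heat steam 100.0→107.0 °C): 268.3 × 1.98 × 7.0 = 3719 J
Total: 4209 + 90685 + 111345 + 607700 + 3719 = 817658 J = 818 kJ

q = 818 kJ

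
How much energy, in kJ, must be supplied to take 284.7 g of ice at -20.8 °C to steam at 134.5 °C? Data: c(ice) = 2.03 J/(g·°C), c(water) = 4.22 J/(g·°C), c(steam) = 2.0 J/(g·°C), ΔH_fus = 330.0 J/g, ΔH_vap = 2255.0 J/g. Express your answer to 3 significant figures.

q1 (heat ice -20.8→0.0 °C): 284.7 × 2.03 × 20.8 = 12021 J
q2 (melt at 0 °C): 284.7 × 330.0 = 93951 J
q3 (heat water 0.0→100.0 °C): 284.7 × 4.22 × 100.0 = 120143 J
q4 (vaporize at 100 °C): 284.7 × 2255.0 = 641999 J
q5 (heat steam 100.0→134.5 °C): 284.7 × 2.0 × 34.5 = 19644 J
Total: 12021 + 93951 + 120143 + 641999 + 19644 = 887758 J = 888 kJ

q = 888 kJ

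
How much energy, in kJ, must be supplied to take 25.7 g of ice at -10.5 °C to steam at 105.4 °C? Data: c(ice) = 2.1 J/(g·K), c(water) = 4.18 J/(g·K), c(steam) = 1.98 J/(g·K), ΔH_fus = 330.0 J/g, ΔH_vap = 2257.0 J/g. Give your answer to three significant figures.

q1 (heat ice -10.5→0.0 °C): 25.7 × 2.1 × 10.5 = 567 J
q2 (melt at 0 °C): 25.7 × 330.0 = 8481 J
q3 (heat water 0.0→100.0 °C): 25.7 × 4.18 × 100.0 = 10743 J
q4 (vaporize at 100 °C): 25.7 × 2257.0 = 58005 J
q5 (heat steam 100.0→105.4 °C): 25.7 × 1.98 × 5.4 = 275 J
Total: 567 + 8481 + 10743 + 58005 + 275 = 78071 J = 78.1 kJ

q = 78.1 kJ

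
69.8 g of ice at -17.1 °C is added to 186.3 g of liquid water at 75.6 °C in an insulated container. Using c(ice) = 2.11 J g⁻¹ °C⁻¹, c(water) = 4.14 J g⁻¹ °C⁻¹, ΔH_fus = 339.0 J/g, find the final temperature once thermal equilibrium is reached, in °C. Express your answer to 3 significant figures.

Heat to bring ice to 0 °C and melt it: q₁ = 69.8×2.11×17.1 + 69.8×339.0 = 26181 J
Heat the water can supply cooling to 0 °C: 186.3×4.14×75.6 = 58308.9 J > q₁, so all ice melts.
Energy balance: 186.3×4.14×(75.6 − T) = 26181 + 69.8×4.14×(T − 0)
771.282(75.6 − T) = 26181 + 288.972 T
58308.9 − 26181 = 1060.254 T
T = 32127.9 / 1060.254 = 30.30 °C

T_f = 30.3 °C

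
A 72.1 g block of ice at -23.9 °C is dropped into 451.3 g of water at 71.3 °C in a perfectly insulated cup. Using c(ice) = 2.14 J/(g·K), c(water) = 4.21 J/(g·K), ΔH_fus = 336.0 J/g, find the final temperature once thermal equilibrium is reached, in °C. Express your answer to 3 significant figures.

Heat to bring ice to 0 °C and melt it: q₁ = 72.1×2.14×23.9 + 72.1×336.0 = 27913 J
Heat the water can supply cooling to 0 °C: 451.3×4.21×71.3 = 135468 J > q₁, so all ice melts.
Energy balance: 451.3×4.21×(71.3 − T) = 27913 + 72.1×4.21×(T − 0)
1899.973(71.3 − T) = 27913 + 303.541 T
135468 − 27913 = 2203.514 T
T = 107555 / 2203.514 = 48.81 °C

T_f = 48.8 °C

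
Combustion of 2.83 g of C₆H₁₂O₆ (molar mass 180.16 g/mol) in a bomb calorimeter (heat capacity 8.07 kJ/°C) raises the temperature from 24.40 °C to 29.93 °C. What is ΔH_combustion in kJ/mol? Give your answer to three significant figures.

ΔT = 29.93 − 24.40 = 5.53 °C
q_cal = C_cal × ΔT = 8.07 × 5.53 = 44.6271 kJ
n = 2.83 / 180.16 = 0.01571 mol
q_rxn = −q_cal = -44.6271 kJ
ΔH = -44.6271 / 0.01571 = -2841 kJ/mol

ΔH = -2840 kJ/mol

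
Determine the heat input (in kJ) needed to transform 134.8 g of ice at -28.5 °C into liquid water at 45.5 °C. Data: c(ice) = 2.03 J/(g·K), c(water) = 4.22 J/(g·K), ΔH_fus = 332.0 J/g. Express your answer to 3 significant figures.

q = 78.4 kJ

q1 (heat ice -28.5→0.0 °C): 134.8 × 2.03 × 28.5 = 7799 J
q2 (melt at 0 °C): 134.8 × 332.0 = 44754 J
q3 (heat water 0.0→45.5 °C): 134.8 × 4.22 × 45.5 = 25883 J
Total: 7799 + 44754 + 25883 = 78436 J = 78.4 kJ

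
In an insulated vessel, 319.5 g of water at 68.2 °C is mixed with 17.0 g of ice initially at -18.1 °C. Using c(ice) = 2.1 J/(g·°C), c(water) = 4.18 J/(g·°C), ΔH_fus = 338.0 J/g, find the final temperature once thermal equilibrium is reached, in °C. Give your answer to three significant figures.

T_f = 60.2 °C

Heat to bring ice to 0 °C and melt it: q₁ = 17.0×2.1×18.1 + 17.0×338.0 = 6392.2 J
Heat the water can supply cooling to 0 °C: 319.5×4.18×68.2 = 91081.8 J > q₁, so all ice melts.
Energy balance: 319.5×4.18×(68.2 − T) = 6392.2 + 17.0×4.18×(T − 0)
1335.51(68.2 − T) = 6392.2 + 71.06 T
91081.8 − 6392.2 = 1406.57 T
T = 84689.6 / 1406.57 = 60.21 °C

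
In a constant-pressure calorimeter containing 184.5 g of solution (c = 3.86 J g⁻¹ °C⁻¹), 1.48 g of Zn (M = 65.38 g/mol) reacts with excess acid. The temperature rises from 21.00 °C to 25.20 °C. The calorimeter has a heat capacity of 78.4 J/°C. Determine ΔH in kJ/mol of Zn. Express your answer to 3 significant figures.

ΔH = -147 kJ/mol

|ΔT| = |25.20 − 21.00| = 4.20 °C
|q_surr| = (184.5 × 3.86 + 78.4) × 4.20 = 790.57 × 4.20 = 3320 J
n(Zn) = 1.48 / 65.38 = 0.02264 mol
Temperature rose, so q_rxn = −|q_surr| = -3.320 kJ
ΔH = q_rxn / n = -146.6 kJ/mol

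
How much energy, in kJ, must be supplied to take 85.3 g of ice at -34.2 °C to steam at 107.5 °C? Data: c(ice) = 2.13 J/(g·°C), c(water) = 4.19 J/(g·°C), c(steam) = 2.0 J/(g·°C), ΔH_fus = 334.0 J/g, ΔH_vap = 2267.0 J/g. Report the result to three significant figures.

q = 265 kJ

q1 (heat ice -34.2→0.0 °C): 85.3 × 2.13 × 34.2 = 6214 J
q2 (melt at 0 °C): 85.3 × 334.0 = 28490 J
q3 (heat water 0.0→100.0 °C): 85.3 × 4.19 × 100.0 = 35741 J
q4 (vaporize at 100 °C): 85.3 × 2267.0 = 193375 J
q5 (heat steam 100.0→107.5 °C): 85.3 × 2.0 × 7.5 = 1280 J
Total: 6214 + 28490 + 35741 + 193375 + 1280 = 265100 J = 265 kJ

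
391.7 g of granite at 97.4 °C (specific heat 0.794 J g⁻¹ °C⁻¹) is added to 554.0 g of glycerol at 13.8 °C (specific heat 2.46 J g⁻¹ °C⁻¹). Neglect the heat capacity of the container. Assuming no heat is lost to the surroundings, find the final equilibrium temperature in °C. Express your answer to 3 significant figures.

T_f = 29.3 °C

Heat lost by granite = heat gained by glycerol.
(391.7)(0.794)(97.4 − T) = (554.0)(2.46)(T − 13.8)
311.0098 (97.4 − T) = 1362.84 (T − 13.8)
30292 − 311.0098 T = 1362.84 T − 18807
49099 = 1673.8498 T
T = 29.33 °C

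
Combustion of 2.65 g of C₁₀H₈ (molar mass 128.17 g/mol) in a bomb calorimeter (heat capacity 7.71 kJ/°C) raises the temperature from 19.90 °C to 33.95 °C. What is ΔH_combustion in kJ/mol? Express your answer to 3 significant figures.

ΔT = 33.95 − 19.90 = 14.05 °C
q_cal = C_cal × ΔT = 7.71 × 14.05 = 108.3255 kJ
n = 2.65 / 128.17 = 0.02068 mol
q_rxn = −q_cal = -108.3255 kJ
ΔH = -108.3255 / 0.02068 = -5238 kJ/mol

ΔH = -5240 kJ/mol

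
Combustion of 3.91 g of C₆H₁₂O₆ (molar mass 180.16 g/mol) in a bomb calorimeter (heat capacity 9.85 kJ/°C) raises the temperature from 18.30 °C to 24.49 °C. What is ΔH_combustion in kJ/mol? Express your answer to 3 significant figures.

ΔT = 24.49 − 18.30 = 6.19 °C
q_cal = C_cal × ΔT = 9.85 × 6.19 = 60.9715 kJ
n = 3.91 / 180.16 = 0.02170 mol
q_rxn = −q_cal = -60.9715 kJ
ΔH = -60.9715 / 0.02170 = -2810 kJ/mol

ΔH = -2810 kJ/mol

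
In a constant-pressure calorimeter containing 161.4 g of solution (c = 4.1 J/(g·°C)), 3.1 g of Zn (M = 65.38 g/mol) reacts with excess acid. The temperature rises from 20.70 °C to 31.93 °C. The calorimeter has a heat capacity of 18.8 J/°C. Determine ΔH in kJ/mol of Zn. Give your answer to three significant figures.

ΔH = -161 kJ/mol

|ΔT| = |31.93 − 20.70| = 11.23 °C
|q_surr| = (161.4 × 4.1 + 18.8) × 11.23 = 680.54 × 11.23 = 7642 J
n(Zn) = 3.1 / 65.38 = 0.04742 mol
Temperature rose, so q_rxn = −|q_surr| = -7.642 kJ
ΔH = q_rxn / n = -161.2 kJ/mol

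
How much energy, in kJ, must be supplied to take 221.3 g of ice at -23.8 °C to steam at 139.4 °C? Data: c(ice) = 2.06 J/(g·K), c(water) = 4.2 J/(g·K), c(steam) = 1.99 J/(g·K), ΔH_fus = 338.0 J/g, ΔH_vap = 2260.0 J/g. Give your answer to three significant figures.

q1 (heat ice -23.8→0.0 °C): 221.3 × 2.06 × 23.8 = 10850 J
q2 (melt at 0 °C): 221.3 × 338.0 = 74799 J
q3 (heat water 0.0→100.0 °C): 221.3 × 4.2 × 100.0 = 92946 J
q4 (vaporize at 100 °C): 221.3 × 2260.0 = 500138 J
q5 (heat steam 100.0→139.4 °C): 221.3 × 1.99 × 39.4 = 17351 J
Total: 10850 + 74799 + 92946 + 500138 + 17351 = 696084 J = 696 kJ

q = 696 kJ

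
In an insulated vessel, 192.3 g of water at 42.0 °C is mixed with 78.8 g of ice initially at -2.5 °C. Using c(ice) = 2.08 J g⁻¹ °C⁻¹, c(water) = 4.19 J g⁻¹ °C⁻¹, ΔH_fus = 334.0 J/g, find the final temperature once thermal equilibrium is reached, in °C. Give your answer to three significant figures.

Heat to bring ice to 0 °C and melt it: q₁ = 78.8×2.08×2.5 + 78.8×334.0 = 26729 J
Heat the water can supply cooling to 0 °C: 192.3×4.19×42.0 = 33841.0 J > q₁, so all ice melts.
Energy balance: 192.3×4.19×(42.0 − T) = 26729 + 78.8×4.19×(T − 0)
805.737(42.0 − T) = 26729 + 330.172 T
33841.0 − 26729 = 1135.909 T
T = 7112.0 / 1135.909 = 6.261 °C

T_f = 6.26 °C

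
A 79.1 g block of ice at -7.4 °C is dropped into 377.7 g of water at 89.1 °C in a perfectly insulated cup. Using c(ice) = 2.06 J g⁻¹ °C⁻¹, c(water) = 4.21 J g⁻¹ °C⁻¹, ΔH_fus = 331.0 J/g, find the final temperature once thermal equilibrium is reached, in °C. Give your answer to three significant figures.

Heat to bring ice to 0 °C and melt it: q₁ = 79.1×2.06×7.4 + 79.1×331.0 = 27388 J
Heat the water can supply cooling to 0 °C: 377.7×4.21×89.1 = 141679 J > q₁, so all ice melts.
Energy balance: 377.7×4.21×(89.1 − T) = 27388 + 79.1×4.21×(T − 0)
1590.117(89.1 − T) = 27388 + 333.011 T
141679 − 27388 = 1923.128 T
T = 114291 / 1923.128 = 59.43 °C

T_f = 59.4 °C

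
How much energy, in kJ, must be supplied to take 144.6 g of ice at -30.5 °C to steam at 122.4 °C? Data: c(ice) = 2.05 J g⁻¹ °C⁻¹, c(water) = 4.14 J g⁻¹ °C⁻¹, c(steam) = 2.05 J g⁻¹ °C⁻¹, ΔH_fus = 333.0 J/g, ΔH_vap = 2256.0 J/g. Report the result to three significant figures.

q1 (heat ice -30.5→0.0 °C): 144.6 × 2.05 × 30.5 = 9041 J
q2 (melt at 0 °C): 144.6 × 333.0 = 48152 J
q3 (heat water 0.0→100.0 °C): 144.6 × 4.14 × 100.0 = 59864 J
q4 (vaporize at 100 °C): 144.6 × 2256.0 = 326218 J
q5 (heat steam 100.0→122.4 °C): 144.6 × 2.05 × 22.4 = 6640 J
Total: 9041 + 48152 + 59864 + 326218 + 6640 = 449915 J = 450 kJ

q = 450 kJ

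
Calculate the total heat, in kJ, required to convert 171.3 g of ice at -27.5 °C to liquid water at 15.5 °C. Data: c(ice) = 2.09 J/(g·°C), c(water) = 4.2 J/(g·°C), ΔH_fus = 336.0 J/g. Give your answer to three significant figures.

q = 78.6 kJ

q1 (heat ice -27.5→0.0 °C): 171.3 × 2.09 × 27.5 = 9845 J
q2 (melt at 0 °C): 171.3 × 336.0 = 57557 J
q3 (heat water 0.0→15.5 °C): 171.3 × 4.2 × 15.5 = 11152 J
Total: 9845 + 57557 + 11152 = 78554 J = 78.6 kJ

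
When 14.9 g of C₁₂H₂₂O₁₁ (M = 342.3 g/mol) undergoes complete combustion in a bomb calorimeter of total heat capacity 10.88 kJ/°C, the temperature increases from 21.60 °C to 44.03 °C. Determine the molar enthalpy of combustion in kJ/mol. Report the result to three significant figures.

ΔH = -5610 kJ/mol

ΔT = 44.03 − 21.60 = 22.43 °C
q_cal = C_cal × ΔT = 10.88 × 22.43 = 244.0384 kJ
n = 14.9 / 342.3 = 0.04353 mol
q_rxn = −q_cal = -244.0384 kJ
ΔH = -244.0384 / 0.04353 = -5606 kJ/mol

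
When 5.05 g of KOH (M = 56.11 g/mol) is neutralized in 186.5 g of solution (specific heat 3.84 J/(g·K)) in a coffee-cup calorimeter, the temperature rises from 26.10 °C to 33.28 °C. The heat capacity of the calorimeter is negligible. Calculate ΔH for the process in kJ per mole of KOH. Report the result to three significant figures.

ΔH = -57.1 kJ/mol

|ΔT| = |33.28 − 26.10| = 7.18 °C
|q_surr| = (186.5 × 3.84) × 7.18 = 716.16 × 7.18 = 5142 J
n(KOH) = 5.05 / 56.11 = 0.09000 mol
Temperature rose, so q_rxn = −|q_surr| = -5.142 kJ
ΔH = q_rxn / n = -57.13 kJ/mol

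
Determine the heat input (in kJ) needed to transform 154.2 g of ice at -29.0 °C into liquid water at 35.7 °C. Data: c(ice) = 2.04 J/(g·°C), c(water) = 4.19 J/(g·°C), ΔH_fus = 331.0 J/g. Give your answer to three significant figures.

q = 83.2 kJ

q1 (heat ice -29.0→0.0 °C): 154.2 × 2.04 × 29.0 = 9122 J
q2 (melt at 0 °C): 154.2 × 331.0 = 51040 J
q3 (heat water 0.0→35.7 °C): 154.2 × 4.19 × 35.7 = 23066 J
Total: 9122 + 51040 + 23066 = 83228 J = 83.2 kJ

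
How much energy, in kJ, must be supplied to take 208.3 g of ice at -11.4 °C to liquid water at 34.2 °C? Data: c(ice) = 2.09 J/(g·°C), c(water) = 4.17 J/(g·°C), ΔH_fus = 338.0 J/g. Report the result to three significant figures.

q = 105 kJ

q1 (heat ice -11.4→0.0 °C): 208.3 × 2.09 × 11.4 = 4963 J
q2 (melt at 0 °C): 208.3 × 338.0 = 70405 J
q3 (heat water 0.0→34.2 °C): 208.3 × 4.17 × 34.2 = 29706 J
Total: 4963 + 70405 + 29706 = 105074 J = 105 kJ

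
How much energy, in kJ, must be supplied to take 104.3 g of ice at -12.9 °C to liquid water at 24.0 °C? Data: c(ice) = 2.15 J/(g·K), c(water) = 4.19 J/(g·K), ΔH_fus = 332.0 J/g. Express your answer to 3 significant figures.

q = 48.0 kJ

q1 (heat ice -12.9→0.0 °C): 104.3 × 2.15 × 12.9 = 2893 J
q2 (melt at 0 °C): 104.3 × 332.0 = 34628 J
q3 (heat water 0.0→24.0 °C): 104.3 × 4.19 × 24.0 = 10488 J
Total: 2893 + 34628 + 10488 = 48009 J = 48.0 kJ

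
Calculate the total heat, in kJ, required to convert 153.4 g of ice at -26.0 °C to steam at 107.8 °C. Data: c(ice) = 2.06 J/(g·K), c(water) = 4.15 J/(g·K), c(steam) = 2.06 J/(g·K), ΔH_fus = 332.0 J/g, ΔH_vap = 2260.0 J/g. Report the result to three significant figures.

q1 (heat ice -26.0→0.0 °C): 153.4 × 2.06 × 26.0 = 8216 J
q2 (melt at 0 °C): 153.4 × 332.0 = 50929 J
q3 (heat water 0.0→100.0 °C): 153.4 × 4.15 × 100.0 = 63661 J
q4 (vaporize at 100 °C): 153.4 × 2260.0 = 346684 J
q5 (heat steam 100.0→107.8 °C): 153.4 × 2.06 × 7.8 = 2465 J
Total: 8216 + 50929 + 63661 + 346684 + 2465 = 471955 J = 472 kJ

q = 472 kJ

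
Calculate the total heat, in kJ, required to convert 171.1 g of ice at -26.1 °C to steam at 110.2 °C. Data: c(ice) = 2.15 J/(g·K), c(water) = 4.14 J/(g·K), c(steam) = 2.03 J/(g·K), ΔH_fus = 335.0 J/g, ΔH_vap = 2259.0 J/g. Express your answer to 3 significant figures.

q1 (heat ice -26.1→0.0 °C): 171.1 × 2.15 × 26.1 = 9601 J
q2 (melt at 0 °C): 171.1 × 335.0 = 57319 J
q3 (heat water 0.0→100.0 °C): 171.1 × 4.14 × 100.0 = 70835 J
q4 (vaporize at 100 °C): 171.1 × 2259.0 = 386515 J
q5 (heat steam 100.0→110.2 °C): 171.1 × 2.03 × 10.2 = 3543 J
Total: 9601 + 57319 + 70835 + 386515 + 3543 = 527813 J = 528 kJ

q = 528 kJ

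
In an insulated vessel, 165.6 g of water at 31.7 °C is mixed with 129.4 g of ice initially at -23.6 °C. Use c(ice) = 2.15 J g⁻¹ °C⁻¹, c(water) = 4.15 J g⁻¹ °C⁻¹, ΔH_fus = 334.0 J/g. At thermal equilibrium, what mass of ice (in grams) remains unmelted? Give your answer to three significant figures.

Heat to warm all ice to 0 °C: 129.4×2.15×23.6 = 6565.8 J
Heat released by water cooling to 0 °C: 165.6×4.15×31.7 = 21786 J
21786 J < 6565.8 + 129.4×334.0 = 49785.4 J, so not all ice melts; final T = 0 °C.
Heat left for melting: 21786 − 6565.8 = 15220.2 J
Mass melted = 15220.2 / 334.0 = 45.57 g
Ice remaining = 129.4 − 45.57 = 83.83 g

m_ice remaining = 83.8 g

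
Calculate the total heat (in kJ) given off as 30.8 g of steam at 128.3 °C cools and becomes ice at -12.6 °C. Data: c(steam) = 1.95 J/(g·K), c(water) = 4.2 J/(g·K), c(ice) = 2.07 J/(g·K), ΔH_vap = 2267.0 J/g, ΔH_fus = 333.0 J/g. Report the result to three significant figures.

q1 (cool steam 128.3→100 °C): 30.8 × 1.95 × 28.3 = 1700 J
q2 (condense at 100 °C): 30.8 × 2267.0 = 69824 J
q3 (cool water 100→0 °C): 30.8 × 4.2 × 100.0 = 12936 J
q4 (freeze at 0 °C): 30.8 × 333.0 = 10256 J
q5 (cool ice 0→-12.6 °C): 30.8 × 2.07 × 12.6 = 803 J
Total: 1700 + 69824 + 12936 + 10256 + 803 = 95519 J = 95.5 kJ

q = 95.5 kJ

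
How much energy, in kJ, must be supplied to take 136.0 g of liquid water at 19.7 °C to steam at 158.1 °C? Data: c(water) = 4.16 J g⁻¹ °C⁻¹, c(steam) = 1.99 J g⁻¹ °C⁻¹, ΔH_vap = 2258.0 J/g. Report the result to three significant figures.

q1 (heat water 19.7→100.0 °C): 136.0 × 4.16 × 80.3 = 45431 J
q2 (vaporize at 100 °C): 136.0 × 2258.0 = 307088 J
q3 (heat steam 100.0→158.1 °C): 136.0 × 1.99 × 58.1 = 15724 J
Total: 45431 + 307088 + 15724 = 368243 J = 368 kJ

q = 368 kJ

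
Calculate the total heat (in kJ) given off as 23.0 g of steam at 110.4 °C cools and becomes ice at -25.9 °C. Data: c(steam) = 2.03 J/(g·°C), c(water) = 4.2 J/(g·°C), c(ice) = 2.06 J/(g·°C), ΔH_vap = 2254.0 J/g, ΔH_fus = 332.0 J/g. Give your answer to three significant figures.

q = 70.9 kJ

q1 (cool steam 110.4→100 °C): 23.0 × 2.03 × 10.4 = 486 J
q2 (condense at 100 °C): 23.0 × 2254.0 = 51842 J
q3 (cool water 100→0 °C): 23.0 × 4.2 × 100.0 = 9660 J
q4 (freeze at 0 °C): 23.0 × 332.0 = 7636 J
q5 (cool ice 0→-25.9 °C): 23.0 × 2.06 × 25.9 = 1227 J
Total: 486 + 51842 + 9660 + 7636 + 1227 = 70851 J = 70.9 kJ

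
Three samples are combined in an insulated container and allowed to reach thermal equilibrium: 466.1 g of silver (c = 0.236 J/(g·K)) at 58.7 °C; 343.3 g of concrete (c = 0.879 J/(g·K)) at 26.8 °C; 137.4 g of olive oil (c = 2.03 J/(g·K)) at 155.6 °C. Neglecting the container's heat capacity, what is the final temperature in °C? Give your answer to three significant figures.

T_f = 83.9 °C

Σ mᵢcᵢ(T − Tᵢ) = 0  ⇒  T = Σ mᵢcᵢTᵢ / Σ mᵢcᵢ
Σ mᵢcᵢ = 466.1×0.236 + 343.3×0.879 + 137.4×2.03 = 690.6823
Σ mᵢcᵢTᵢ = 109.9996×58.7 + 301.7607×26.8 + 278.922×155.6 = 57944
T = 57944 / 690.6823 = 83.89 °C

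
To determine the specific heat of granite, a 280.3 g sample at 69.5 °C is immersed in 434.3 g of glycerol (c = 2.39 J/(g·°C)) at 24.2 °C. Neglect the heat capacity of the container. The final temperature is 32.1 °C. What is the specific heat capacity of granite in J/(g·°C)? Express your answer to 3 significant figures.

q_gained = (434.3 × 2.39) × (32.1 − 24.2) = 8200 J
q_lost = 280.3 × c × (69.5 − 32.1) = 10483.22 c
Set equal: c = 8200 / 10483.22 = 0.782 J/(g·°C)

c = 0.782 J/(g·°C)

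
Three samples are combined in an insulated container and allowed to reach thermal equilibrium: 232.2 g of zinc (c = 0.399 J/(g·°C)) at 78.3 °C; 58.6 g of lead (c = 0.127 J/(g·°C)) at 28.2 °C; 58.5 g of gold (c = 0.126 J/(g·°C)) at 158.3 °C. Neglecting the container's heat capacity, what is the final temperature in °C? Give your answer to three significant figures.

T_f = 80.3 °C

Σ mᵢcᵢ(T − Tᵢ) = 0  ⇒  T = Σ mᵢcᵢTᵢ / Σ mᵢcᵢ
Σ mᵢcᵢ = 232.2×0.399 + 58.6×0.127 + 58.5×0.126 = 107.4610
Σ mᵢcᵢTᵢ = 92.6478×78.3 + 7.4422×28.2 + 7.371×158.3 = 8631.0
T = 8631.0 / 107.4610 = 80.32 °C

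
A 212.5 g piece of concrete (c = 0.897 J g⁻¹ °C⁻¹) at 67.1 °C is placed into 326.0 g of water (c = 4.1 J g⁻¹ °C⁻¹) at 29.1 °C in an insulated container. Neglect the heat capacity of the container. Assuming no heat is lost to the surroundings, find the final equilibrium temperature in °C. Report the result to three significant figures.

T_f = 33.8 °C

Heat lost by concrete = heat gained by water.
(212.5)(0.897)(67.1 − T) = (326.0)(4.1)(T − 29.1)
190.6125 (67.1 − T) = 1336.6 (T − 29.1)
12790 − 190.6125 T = 1336.6 T − 38895
51685 = 1527.2125 T
T = 33.84 °C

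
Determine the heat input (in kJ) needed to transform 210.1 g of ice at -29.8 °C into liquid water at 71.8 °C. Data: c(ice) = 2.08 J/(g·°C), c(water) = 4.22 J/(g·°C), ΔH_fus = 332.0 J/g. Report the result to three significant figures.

q1 (heat ice -29.8→0.0 °C): 210.1 × 2.08 × 29.8 = 13023 J
q2 (melt at 0 °C): 210.1 × 332.0 = 69753 J
q3 (heat water 0.0→71.8 °C): 210.1 × 4.22 × 71.8 = 63659 J
Total: 13023 + 69753 + 63659 = 146435 J = 146 kJ

q = 146 kJ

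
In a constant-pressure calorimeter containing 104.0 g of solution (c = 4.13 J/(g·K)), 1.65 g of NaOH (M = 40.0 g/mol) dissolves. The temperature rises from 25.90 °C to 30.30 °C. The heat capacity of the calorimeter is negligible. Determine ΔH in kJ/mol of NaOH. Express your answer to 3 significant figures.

|ΔT| = |30.30 − 25.90| = 4.40 °C
|q_surr| = (104.0 × 4.13) × 4.40 = 429.52 × 4.40 = 1890 J
n(NaOH) = 1.65 / 40.0 = 0.04125 mol
Temperature rose, so q_rxn = −|q_surr| = -1.890 kJ
ΔH = q_rxn / n = -45.82 kJ/mol

ΔH = -45.8 kJ/mol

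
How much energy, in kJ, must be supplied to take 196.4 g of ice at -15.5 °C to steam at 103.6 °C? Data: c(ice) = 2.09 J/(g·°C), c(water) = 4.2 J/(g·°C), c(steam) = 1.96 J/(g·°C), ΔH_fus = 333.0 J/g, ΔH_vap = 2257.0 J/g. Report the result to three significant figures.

q1 (heat ice -15.5→0.0 °C): 196.4 × 2.09 × 15.5 = 6362 J
q2 (melt at 0 °C): 196.4 × 333.0 = 65401 J
q3 (heat water 0.0→100.0 °C): 196.4 × 4.2 × 100.0 = 82488 J
q4 (vaporize at 100 °C): 196.4 × 2257.0 = 443275 J
q5 (heat steam 100.0→103.6 °C): 196.4 × 1.96 × 3.6 = 1386 J
Total: 6362 + 65401 + 82488 + 443275 + 1386 = 598912 J = 599 kJ

q = 599 kJ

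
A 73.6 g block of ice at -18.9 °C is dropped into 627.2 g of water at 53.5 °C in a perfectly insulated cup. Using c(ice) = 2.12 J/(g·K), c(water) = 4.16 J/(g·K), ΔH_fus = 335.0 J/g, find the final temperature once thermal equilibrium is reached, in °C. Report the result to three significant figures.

T_f = 38.4 °C

Heat to bring ice to 0 °C and melt it: q₁ = 73.6×2.12×18.9 + 73.6×335.0 = 27605 J
Heat the water can supply cooling to 0 °C: 627.2×4.16×53.5 = 139590 J > q₁, so all ice melts.
Energy balance: 627.2×4.16×(53.5 − T) = 27605 + 73.6×4.16×(T − 0)
2609.152(53.5 − T) = 27605 + 306.176 T
139590 − 27605 = 2915.328 T
T = 111985 / 2915.328 = 38.41 °C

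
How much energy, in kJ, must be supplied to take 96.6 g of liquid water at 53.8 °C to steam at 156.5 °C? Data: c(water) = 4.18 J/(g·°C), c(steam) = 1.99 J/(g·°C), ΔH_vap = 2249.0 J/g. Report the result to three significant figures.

q = 247 kJ

q1 (heat water 53.8→100.0 °C): 96.6 × 4.18 × 46.2 = 18655 J
q2 (vaporize at 100 °C): 96.6 × 2249.0 = 217253 J
q3 (heat steam 100.0→156.5 °C): 96.6 × 1.99 × 56.5 = 10861 J
Total: 18655 + 217253 + 10861 = 246769 J = 247 kJ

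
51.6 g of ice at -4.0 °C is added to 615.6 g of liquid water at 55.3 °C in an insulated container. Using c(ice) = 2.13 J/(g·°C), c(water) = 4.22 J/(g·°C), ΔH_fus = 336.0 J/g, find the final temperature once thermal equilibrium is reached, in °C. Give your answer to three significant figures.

Heat to bring ice to 0 °C and melt it: q₁ = 51.6×2.13×4.0 + 51.6×336.0 = 17777 J
Heat the water can supply cooling to 0 °C: 615.6×4.22×55.3 = 143660 J > q₁, so all ice melts.
Energy balance: 615.6×4.22×(55.3 − T) = 17777 + 51.6×4.22×(T − 0)
2597.832(55.3 − T) = 17777 + 217.752 T
143660 − 17777 = 2815.584 T
T = 125883 / 2815.584 = 44.71 °C

T_f = 44.7 °C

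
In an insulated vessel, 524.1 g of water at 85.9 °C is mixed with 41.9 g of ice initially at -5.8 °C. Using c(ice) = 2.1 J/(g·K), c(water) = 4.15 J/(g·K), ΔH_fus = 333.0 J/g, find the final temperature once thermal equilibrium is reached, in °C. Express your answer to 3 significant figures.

Heat to bring ice to 0 °C and melt it: q₁ = 41.9×2.1×5.8 + 41.9×333.0 = 14463 J
Heat the water can supply cooling to 0 °C: 524.1×4.15×85.9 = 186834 J > q₁, so all ice melts.
Energy balance: 524.1×4.15×(85.9 − T) = 14463 + 41.9×4.15×(T − 0)
2175.015(85.9 − T) = 14463 + 173.885 T
186834 − 14463 = 2348.900 T
T = 172371 / 2348.900 = 73.38 °C

T_f = 73.4 °C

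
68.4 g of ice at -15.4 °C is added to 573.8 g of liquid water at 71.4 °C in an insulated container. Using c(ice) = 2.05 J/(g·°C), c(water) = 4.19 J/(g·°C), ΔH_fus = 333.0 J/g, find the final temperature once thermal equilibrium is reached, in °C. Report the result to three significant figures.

Heat to bring ice to 0 °C and melt it: q₁ = 68.4×2.05×15.4 + 68.4×333.0 = 24937 J
Heat the water can supply cooling to 0 °C: 573.8×4.19×71.4 = 171661 J > q₁, so all ice melts.
Energy balance: 573.8×4.19×(71.4 − T) = 24937 + 68.4×4.19×(T − 0)
2404.222(71.4 − T) = 24937 + 286.596 T
171661 − 24937 = 2690.818 T
T = 146724 / 2690.818 = 54.53 °C

T_f = 54.5 °C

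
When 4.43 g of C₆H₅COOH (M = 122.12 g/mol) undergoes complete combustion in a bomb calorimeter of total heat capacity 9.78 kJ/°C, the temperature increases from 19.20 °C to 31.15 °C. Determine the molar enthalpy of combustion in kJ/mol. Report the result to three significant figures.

ΔH = -3220 kJ/mol

ΔT = 31.15 − 19.20 = 11.95 °C
q_cal = C_cal × ΔT = 9.78 × 11.95 = 116.871 kJ
n = 4.43 / 122.12 = 0.03628 mol
q_rxn = −q_cal = -116.871 kJ
ΔH = -116.871 / 0.03628 = -3221 kJ/mol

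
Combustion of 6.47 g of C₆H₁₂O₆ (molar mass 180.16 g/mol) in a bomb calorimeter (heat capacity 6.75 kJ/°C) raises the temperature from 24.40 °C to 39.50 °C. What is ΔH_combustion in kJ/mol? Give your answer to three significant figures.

ΔH = -2840 kJ/mol

ΔT = 39.50 − 24.40 = 15.10 °C
q_cal = C_cal × ΔT = 6.75 × 15.10 = 101.925 kJ
n = 6.47 / 180.16 = 0.03591 mol
q_rxn = −q_cal = -101.925 kJ
ΔH = -101.925 / 0.03591 = -2838 kJ/mol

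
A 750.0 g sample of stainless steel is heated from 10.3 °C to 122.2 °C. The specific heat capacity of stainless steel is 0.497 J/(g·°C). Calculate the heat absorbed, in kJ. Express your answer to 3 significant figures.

q = 41.7 kJ

q = m c ΔT = 750.0 × 0.497 × (122.2 − 10.3)
q = 750.0 × 0.497 × 111.9 = 41710 J = 41.7 kJ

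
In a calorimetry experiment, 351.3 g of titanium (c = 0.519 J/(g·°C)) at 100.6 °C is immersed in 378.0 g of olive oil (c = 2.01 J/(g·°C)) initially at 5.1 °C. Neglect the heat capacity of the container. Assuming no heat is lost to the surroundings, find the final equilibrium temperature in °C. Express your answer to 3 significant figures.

Heat lost by titanium = heat gained by olive oil.
(351.3)(0.519)(100.6 − T) = (378.0)(2.01)(T − 5.1)
182.3247 (100.6 − T) = 759.78 (T − 5.1)
18342 − 182.3247 T = 759.78 T − 3874.9
22216.9 = 942.1047 T
T = 23.58 °C

T_f = 23.6 °C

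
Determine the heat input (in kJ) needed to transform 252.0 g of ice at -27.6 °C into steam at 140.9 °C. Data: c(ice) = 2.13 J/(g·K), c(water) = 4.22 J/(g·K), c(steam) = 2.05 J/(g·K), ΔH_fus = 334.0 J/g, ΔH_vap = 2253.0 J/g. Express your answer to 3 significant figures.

q1 (heat ice -27.6→0.0 °C): 252.0 × 2.13 × 27.6 = 14815 J
q2 (melt at 0 °C): 252.0 × 334.0 = 84168 J
q3 (heat water 0.0→100.0 °C): 252.0 × 4.22 × 100.0 = 106344 J
q4 (vaporize at 100 °C): 252.0 × 2253.0 = 567756 J
q5 (heat steam 100.0→140.9 °C): 252.0 × 2.05 × 40.9 = 21129 J
Total: 14815 + 84168 + 106344 + 567756 + 21129 = 794212 J = 794 kJ

q = 794 kJ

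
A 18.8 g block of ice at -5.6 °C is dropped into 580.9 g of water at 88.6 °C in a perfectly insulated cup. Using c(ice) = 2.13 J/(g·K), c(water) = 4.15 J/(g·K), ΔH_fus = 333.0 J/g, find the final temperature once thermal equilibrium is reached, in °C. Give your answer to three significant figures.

T_f = 83.2 °C

Heat to bring ice to 0 °C and melt it: q₁ = 18.8×2.13×5.6 + 18.8×333.0 = 6484.6 J
Heat the water can supply cooling to 0 °C: 580.9×4.15×88.6 = 213591 J > q₁, so all ice melts.
Energy balance: 580.9×4.15×(88.6 − T) = 6484.6 + 18.8×4.15×(T − 0)
2410.735(88.6 − T) = 6484.6 + 78.02 T
213591 − 6484.6 = 2488.755 T
T = 207106.4 / 2488.755 = 83.22 °C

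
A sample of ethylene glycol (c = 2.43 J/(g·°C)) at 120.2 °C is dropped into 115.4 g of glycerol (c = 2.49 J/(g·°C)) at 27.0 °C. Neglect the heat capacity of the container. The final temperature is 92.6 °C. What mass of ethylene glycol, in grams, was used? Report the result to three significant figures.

m = 281 g

q_gained = (115.4 × 2.49) × (92.6 − 27.0) = 18850 J
q_lost = m × 2.43 × (120.2 − 92.6) = 67.068 m
m = 18850 / 67.068 = 281 g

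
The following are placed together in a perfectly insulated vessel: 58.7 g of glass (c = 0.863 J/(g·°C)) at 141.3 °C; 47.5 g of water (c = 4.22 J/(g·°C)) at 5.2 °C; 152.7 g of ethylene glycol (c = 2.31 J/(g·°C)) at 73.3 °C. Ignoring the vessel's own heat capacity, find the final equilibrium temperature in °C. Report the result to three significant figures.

T_f = 56.4 °C

Σ mᵢcᵢ(T − Tᵢ) = 0  ⇒  T = Σ mᵢcᵢTᵢ / Σ mᵢcᵢ
Σ mᵢcᵢ = 58.7×0.863 + 47.5×4.22 + 152.7×2.31 = 603.8451
Σ mᵢcᵢTᵢ = 50.6581×141.3 + 200.45×5.2 + 352.737×73.3 = 34056
T = 34056 / 603.8451 = 56.40 °C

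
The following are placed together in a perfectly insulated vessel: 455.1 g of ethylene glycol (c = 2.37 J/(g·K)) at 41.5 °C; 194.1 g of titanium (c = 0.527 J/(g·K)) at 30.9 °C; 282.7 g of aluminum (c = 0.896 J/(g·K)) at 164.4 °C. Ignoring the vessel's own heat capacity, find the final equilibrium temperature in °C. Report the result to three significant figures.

T_f = 62.5 °C

Σ mᵢcᵢ(T − Tᵢ) = 0  ⇒  T = Σ mᵢcᵢTᵢ / Σ mᵢcᵢ
Σ mᵢcᵢ = 455.1×2.37 + 194.1×0.527 + 282.7×0.896 = 1434.1769
Σ mᵢcᵢTᵢ = 1078.587×41.5 + 102.2907×30.9 + 253.2992×164.4 = 89565
T = 89565 / 1434.1769 = 62.45 °C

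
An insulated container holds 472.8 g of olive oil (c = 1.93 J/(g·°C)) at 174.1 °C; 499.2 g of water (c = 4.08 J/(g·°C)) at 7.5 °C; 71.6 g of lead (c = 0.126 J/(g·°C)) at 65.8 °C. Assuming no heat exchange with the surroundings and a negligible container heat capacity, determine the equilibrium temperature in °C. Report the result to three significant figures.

Σ mᵢcᵢ(T − Tᵢ) = 0  ⇒  T = Σ mᵢcᵢTᵢ / Σ mᵢcᵢ
Σ mᵢcᵢ = 472.8×1.93 + 499.2×4.08 + 71.6×0.126 = 2958.2616
Σ mᵢcᵢTᵢ = 912.504×174.1 + 2036.736×7.5 + 9.0216×65.8 = 174740
T = 174740 / 2958.2616 = 59.07 °C

T_f = 59.1 °C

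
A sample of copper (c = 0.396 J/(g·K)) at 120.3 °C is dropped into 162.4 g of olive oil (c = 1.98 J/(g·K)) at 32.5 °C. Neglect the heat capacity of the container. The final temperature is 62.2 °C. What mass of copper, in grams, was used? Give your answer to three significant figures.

q_gained = (162.4 × 1.98) × (62.2 − 32.5) = 9550 J
q_lost = m × 0.396 × (120.3 − 62.2) = 23.0076 m
m = 9550 / 23.0076 = 415 g

m = 415 g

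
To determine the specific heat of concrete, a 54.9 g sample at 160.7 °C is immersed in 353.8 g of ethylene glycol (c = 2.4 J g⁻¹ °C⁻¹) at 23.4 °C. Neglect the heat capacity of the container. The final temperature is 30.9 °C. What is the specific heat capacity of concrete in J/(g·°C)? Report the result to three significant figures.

q_gained = (353.8 × 2.4) × (30.9 − 23.4) = 6368 J
q_lost = 54.9 × c × (160.7 − 30.9) = 7126.02 c
Set equal: c = 6368 / 7126.02 = 0.894 J/(g·°C)

c = 0.894 J/(g·°C)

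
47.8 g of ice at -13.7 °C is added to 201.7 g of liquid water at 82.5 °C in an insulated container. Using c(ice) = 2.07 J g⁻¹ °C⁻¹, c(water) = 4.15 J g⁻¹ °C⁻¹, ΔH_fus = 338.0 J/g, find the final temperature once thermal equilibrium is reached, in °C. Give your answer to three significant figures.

T_f = 49.8 °C

Heat to bring ice to 0 °C and melt it: q₁ = 47.8×2.07×13.7 + 47.8×338.0 = 17512 J
Heat the water can supply cooling to 0 °C: 201.7×4.15×82.5 = 69057.0 J > q₁, so all ice melts.
Energy balance: 201.7×4.15×(82.5 − T) = 17512 + 47.8×4.15×(T − 0)
837.055(82.5 − T) = 17512 + 198.37 T
69057.0 − 17512 = 1035.425 T
T = 51545.0 / 1035.425 = 49.78 °C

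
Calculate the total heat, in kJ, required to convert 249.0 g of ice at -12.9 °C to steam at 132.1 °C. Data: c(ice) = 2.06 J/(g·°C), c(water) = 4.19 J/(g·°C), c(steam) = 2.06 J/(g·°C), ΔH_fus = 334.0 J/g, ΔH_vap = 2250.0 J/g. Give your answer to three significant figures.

q = 771 kJ

q1 (heat ice -12.9→0.0 °C): 249.0 × 2.06 × 12.9 = 6617 J
q2 (melt at 0 °C): 249.0 × 334.0 = 83166 J
q3 (heat water 0.0→100.0 °C): 249.0 × 4.19 × 100.0 = 104331 J
q4 (vaporize at 100 °C): 249.0 × 2250.0 = 560250 J
q5 (heat steam 100.0→132.1 °C): 249.0 × 2.06 × 32.1 = 16465 J
Total: 6617 + 83166 + 104331 + 560250 + 16465 = 770829 J = 771 kJ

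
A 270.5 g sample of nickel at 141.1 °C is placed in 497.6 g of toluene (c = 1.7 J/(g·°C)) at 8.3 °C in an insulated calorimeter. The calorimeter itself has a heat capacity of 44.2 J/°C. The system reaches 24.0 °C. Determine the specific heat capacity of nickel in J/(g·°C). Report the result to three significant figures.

q_gained = (497.6 × 1.7 + 44.2) × (24.0 − 8.3) = 13970 J
q_lost = 270.5 × c × (141.1 − 24.0) = 31675.55 c
Set equal: c = 13970 / 31675.55 = 0.441 J/(g·°C)

c = 0.441 J/(g·°C)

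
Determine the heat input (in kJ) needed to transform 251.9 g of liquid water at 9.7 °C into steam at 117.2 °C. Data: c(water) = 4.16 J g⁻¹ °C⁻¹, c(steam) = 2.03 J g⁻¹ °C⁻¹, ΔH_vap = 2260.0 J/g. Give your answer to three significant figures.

q1 (heat water 9.7→100.0 °C): 251.9 × 4.16 × 90.3 = 94626 J
q2 (vaporize at 100 °C): 251.9 × 2260.0 = 569294 J
q3 (heat steam 100.0→117.2 °C): 251.9 × 2.03 × 17.2 = 8795 J
Total: 94626 + 569294 + 8795 = 672715 J = 673 kJ

q = 673 kJ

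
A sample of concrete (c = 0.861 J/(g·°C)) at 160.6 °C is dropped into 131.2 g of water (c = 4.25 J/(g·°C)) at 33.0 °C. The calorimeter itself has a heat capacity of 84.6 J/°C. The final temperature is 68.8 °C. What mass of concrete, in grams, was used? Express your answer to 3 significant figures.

q_gained = (131.2 × 4.25 + 84.6) × (68.8 − 33.0) = 22990 J
q_lost = m × 0.861 × (160.6 − 68.8) = 79.0398 m
m = 22990 / 79.0398 = 291 g

m = 291 g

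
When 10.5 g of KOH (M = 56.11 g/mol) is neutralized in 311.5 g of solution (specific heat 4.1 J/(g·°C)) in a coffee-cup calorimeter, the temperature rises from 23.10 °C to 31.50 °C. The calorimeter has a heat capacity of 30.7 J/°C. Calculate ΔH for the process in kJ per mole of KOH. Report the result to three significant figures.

ΔH = -58.7 kJ/mol

|ΔT| = |31.50 − 23.10| = 8.40 °C
|q_surr| = (311.5 × 4.1 + 30.7) × 8.40 = 1307.85 × 8.40 = 10990 J
n(KOH) = 10.5 / 56.11 = 0.1871 mol
Temperature rose, so q_rxn = −|q_surr| = -10.99 kJ
ΔH = q_rxn / n = -58.74 kJ/mol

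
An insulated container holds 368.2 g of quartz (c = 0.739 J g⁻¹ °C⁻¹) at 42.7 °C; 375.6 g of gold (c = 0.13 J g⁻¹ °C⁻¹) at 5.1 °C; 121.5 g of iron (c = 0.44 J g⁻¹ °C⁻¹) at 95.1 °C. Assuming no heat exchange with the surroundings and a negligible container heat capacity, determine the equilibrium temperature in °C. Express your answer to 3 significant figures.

T_f = 45.3 °C

Σ mᵢcᵢ(T − Tᵢ) = 0  ⇒  T = Σ mᵢcᵢTᵢ / Σ mᵢcᵢ
Σ mᵢcᵢ = 368.2×0.739 + 375.6×0.13 + 121.5×0.44 = 374.3878
Σ mᵢcᵢTᵢ = 272.0998×42.7 + 48.828×5.1 + 53.46×95.1 = 16952
T = 16952 / 374.3878 = 45.28 °C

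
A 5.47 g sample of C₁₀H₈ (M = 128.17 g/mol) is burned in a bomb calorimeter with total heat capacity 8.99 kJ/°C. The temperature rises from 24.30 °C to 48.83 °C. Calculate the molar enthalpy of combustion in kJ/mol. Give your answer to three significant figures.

ΔT = 48.83 − 24.30 = 24.53 °C
q_cal = C_cal × ΔT = 8.99 × 24.53 = 220.5247 kJ
n = 5.47 / 128.17 = 0.04268 mol
q_rxn = −q_cal = -220.5247 kJ
ΔH = -220.5247 / 0.04268 = -5167 kJ/mol

ΔH = -5170 kJ/mol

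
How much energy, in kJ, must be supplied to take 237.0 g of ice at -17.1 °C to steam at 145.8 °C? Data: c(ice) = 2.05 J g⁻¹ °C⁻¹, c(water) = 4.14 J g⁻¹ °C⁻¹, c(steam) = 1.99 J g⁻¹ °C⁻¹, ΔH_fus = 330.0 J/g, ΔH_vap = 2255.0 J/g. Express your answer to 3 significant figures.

q = 741 kJ

q1 (heat ice -17.1→0.0 °C): 237.0 × 2.05 × 17.1 = 8308 J
q2 (melt at 0 °C): 237.0 × 330.0 = 78210 J
q3 (heat water 0.0→100.0 °C): 237.0 × 4.14 × 100.0 = 98118 J
q4 (vaporize at 100 °C): 237.0 × 2255.0 = 534435 J
q5 (heat steam 100.0→145.8 °C): 237.0 × 1.99 × 45.8 = 21601 J
Total: 8308 + 78210 + 98118 + 534435 + 21601 = 740672 J = 741 kJ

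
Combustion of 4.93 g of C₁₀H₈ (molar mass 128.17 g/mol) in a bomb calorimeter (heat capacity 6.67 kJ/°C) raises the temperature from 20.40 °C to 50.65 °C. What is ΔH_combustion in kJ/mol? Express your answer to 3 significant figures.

ΔH = -5250 kJ/mol

ΔT = 50.65 − 20.40 = 30.25 °C
q_cal = C_cal × ΔT = 6.67 × 30.25 = 201.7675 kJ
n = 4.93 / 128.17 = 0.03846 mol
q_rxn = −q_cal = -201.7675 kJ
ΔH = -201.7675 / 0.03846 = -5246 kJ/mol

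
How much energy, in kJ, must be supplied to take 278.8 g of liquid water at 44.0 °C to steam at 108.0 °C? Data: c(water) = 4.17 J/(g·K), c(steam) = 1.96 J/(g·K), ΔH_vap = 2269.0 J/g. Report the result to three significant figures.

q = 702 kJ

q1 (heat water 44.0→100.0 °C): 278.8 × 4.17 × 56.0 = 65105 J
q2 (vaporize at 100 °C): 278.8 × 2269.0 = 632597 J
q3 (heat steam 100.0→108.0 °C): 278.8 × 1.96 × 8.0 = 4372 J
Total: 65105 + 632597 + 4372 = 702074 J = 702 kJ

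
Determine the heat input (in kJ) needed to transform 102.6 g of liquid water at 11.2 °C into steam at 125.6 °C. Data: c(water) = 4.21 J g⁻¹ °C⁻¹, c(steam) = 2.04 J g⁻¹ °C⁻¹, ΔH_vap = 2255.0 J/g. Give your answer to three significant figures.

q1 (heat water 11.2→100.0 °C): 102.6 × 4.21 × 88.8 = 38357 J
q2 (vaporize at 100 °C): 102.6 × 2255.0 = 231363 J
q3 (heat steam 100.0→125.6 °C): 102.6 × 2.04 × 25.6 = 5358 J
Total: 38357 + 231363 + 5358 = 275078 J = 275 kJ

q = 275 kJ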